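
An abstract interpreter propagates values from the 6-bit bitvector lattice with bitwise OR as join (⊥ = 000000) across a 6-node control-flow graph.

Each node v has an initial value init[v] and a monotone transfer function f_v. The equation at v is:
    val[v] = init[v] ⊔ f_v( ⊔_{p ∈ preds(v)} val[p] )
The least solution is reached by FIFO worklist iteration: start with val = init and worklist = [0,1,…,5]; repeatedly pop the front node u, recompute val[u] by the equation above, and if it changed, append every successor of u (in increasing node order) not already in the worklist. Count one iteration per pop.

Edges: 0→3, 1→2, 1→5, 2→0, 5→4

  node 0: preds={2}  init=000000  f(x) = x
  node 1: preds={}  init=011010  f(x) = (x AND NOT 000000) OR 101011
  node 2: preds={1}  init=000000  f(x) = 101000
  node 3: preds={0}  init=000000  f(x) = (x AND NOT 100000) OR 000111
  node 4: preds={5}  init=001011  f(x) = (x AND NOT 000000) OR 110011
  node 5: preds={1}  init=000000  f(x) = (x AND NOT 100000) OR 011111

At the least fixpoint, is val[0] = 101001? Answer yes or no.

no

Trace (9 dequeues):
  [1] u=0 | in 000000 | out 000000 | ==
  [2] u=1 | in 000000 | out 111011 | prev 011010 | push {}
  [3] u=2 | in 111011 | out 101000 | prev 000000 | push {0}
  [4] u=3 | in 000000 | out 000111 | prev 000000 | push {}
  [5] u=4 | in 000000 | out 111011 | prev 001011 | push {}
  [6] u=5 | in 111011 | out 011111 | prev 000000 | push {4}
  [7] u=0 | in 101000 | out 101000 | prev 000000 | push {3}
  [8] u=4 | in 011111 | out 111111 | prev 111011 | push {}
  [9] u=3 | in 101000 | out 001111 | prev 000111 | push {}

Converged values:
  [0] 101000
  [1] 111011
  [2] 101000
  [3] 001111
  [4] 111111
  [5] 011111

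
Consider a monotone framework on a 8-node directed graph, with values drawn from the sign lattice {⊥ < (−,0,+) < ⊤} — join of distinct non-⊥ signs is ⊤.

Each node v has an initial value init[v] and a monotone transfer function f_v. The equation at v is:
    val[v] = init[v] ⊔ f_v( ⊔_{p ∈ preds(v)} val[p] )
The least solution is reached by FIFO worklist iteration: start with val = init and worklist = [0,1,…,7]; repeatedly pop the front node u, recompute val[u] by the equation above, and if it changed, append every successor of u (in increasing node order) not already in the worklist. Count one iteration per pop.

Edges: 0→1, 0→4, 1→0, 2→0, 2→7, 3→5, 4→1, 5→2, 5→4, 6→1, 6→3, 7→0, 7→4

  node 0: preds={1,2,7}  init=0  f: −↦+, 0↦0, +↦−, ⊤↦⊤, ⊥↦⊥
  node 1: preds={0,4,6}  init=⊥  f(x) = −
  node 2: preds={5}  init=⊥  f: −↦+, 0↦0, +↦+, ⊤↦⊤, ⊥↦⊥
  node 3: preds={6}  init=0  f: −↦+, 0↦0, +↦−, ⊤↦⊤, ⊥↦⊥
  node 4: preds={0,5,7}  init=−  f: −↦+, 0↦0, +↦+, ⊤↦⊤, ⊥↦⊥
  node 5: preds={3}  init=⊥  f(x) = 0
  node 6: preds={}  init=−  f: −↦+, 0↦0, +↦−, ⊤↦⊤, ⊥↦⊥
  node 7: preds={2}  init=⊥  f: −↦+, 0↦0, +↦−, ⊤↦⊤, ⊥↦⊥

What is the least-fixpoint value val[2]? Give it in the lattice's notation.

Worklist (16 pops):
  #1 pop 0: in=⊥ → 0 (no change)
  #2 pop 1: in=⊤ → − (was ⊥); enqueue [0]
  #3 pop 2: in=⊥ → ⊥ (no change)
  #4 pop 3: in=− → ⊤ (was 0); enqueue []
  #5 pop 4: in=0 → ⊤ (was −); enqueue [1]
  #6 pop 5: in=⊤ → 0 (was ⊥); enqueue [2,4]
  #7 pop 6: in=⊥ → − (no change)
  #8 pop 7: in=⊥ → ⊥ (no change)
  #9 pop 0: in=− → ⊤ (was 0); enqueue []
  #10 pop 1: in=⊤ → − (no change)
  #11 pop 2: in=0 → 0 (was ⊥); enqueue [0,7]
  #12 pop 4: in=⊤ → ⊤ (no change)
  #13 pop 0: in=⊤ → ⊤ (no change)
  #14 pop 7: in=0 → 0 (was ⊥); enqueue [0,4]
  #15 pop 0: in=⊤ → ⊤ (no change)
  #16 pop 4: in=⊤ → ⊤ (no change)

Fixpoint:
  val[0] = ⊤
  val[1] = −
  val[2] = 0
  val[3] = ⊤
  val[4] = ⊤
  val[5] = 0
  val[6] = −
  val[7] = 0

0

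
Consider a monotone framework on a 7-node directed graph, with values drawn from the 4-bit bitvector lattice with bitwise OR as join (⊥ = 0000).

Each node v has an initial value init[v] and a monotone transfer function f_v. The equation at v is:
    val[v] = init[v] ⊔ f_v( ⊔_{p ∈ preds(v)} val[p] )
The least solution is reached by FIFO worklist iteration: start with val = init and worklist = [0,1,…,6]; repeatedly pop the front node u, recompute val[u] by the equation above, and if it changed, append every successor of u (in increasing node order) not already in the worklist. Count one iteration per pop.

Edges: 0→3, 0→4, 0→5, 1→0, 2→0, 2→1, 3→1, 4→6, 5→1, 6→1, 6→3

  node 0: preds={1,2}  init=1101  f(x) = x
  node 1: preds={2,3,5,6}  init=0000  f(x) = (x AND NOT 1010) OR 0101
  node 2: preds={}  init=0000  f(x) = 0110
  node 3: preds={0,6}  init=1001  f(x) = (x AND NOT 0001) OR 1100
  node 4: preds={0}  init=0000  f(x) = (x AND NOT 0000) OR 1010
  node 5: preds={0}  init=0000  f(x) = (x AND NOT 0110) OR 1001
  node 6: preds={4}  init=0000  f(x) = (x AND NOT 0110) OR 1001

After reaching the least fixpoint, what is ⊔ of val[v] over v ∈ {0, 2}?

1111

Iteration log — 13 steps:
  step 1. node 0  ⊔preds=0000  new=1101  stable
  step 2. node 1  ⊔preds=1001  new=0101  old=0000  +wl: 0
  step 3. node 2  ⊔preds=0000  new=0110  old=0000  +wl: 1
  step 4. node 3  ⊔preds=1101  new=1101  old=1001  +wl: 
  step 5. node 4  ⊔preds=1101  new=1111  old=0000  +wl: 
  step 6. node 5  ⊔preds=1101  new=1001  old=0000  +wl: 
  step 7. node 6  ⊔preds=1111  new=1001  old=0000  +wl: 3
  step 8. node 0  ⊔preds=0111  new=1111  old=1101  +wl: 4,5
  step 9. node 1  ⊔preds=1111  new=0101  stable
  step 10. node 3  ⊔preds=1111  new=1111  old=1101  +wl: 1
  step 11. node 4  ⊔preds=1111  new=1111  stable
  step 12. node 5  ⊔preds=1111  new=1001  stable
  step 13. node 1  ⊔preds=1111  new=0101  stable

Least fixpoint reached:
  node 0: 1111
  node 1: 0101
  node 2: 0110
  node 3: 1111
  node 4: 1111
  node 5: 1001
  node 6: 1001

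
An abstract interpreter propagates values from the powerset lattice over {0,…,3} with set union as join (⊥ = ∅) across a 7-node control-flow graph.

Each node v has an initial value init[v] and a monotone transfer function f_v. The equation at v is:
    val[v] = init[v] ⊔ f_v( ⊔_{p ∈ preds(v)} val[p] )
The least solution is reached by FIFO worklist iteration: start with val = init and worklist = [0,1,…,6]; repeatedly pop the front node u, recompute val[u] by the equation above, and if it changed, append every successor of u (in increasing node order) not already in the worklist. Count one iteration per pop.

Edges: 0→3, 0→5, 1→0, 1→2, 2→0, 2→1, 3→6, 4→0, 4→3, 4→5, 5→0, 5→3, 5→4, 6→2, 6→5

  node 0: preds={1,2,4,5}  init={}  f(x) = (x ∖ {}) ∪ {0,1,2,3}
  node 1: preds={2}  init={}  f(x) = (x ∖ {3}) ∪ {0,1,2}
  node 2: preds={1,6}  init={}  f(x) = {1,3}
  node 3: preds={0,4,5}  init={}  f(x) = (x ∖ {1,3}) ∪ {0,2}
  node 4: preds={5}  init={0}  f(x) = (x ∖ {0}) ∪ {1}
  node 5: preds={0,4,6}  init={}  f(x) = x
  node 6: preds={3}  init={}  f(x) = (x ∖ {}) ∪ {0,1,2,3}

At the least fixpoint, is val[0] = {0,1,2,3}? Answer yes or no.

yes

Trace (15 dequeues):
  [1] u=0 | in {0} | out {0,1,2,3} | prev {} | push {}
  [2] u=1 | in {} | out {0,1,2} | prev {} | push {0}
  [3] u=2 | in {0,1,2} | out {1,3} | prev {} | push {1}
  [4] u=3 | in {0,1,2,3} | out {0,2} | prev {} | push {}
  [5] u=4 | in {} | out {0,1} | prev {0} | push {3}
  [6] u=5 | in {0,1,2,3} | out {0,1,2,3} | prev {} | push {4}
  [7] u=6 | in {0,2} | out {0,1,2,3} | prev {} | push {2,5}
  [8] u=0 | in {0,1,2,3} | out {0,1,2,3} | ==
  [9] u=1 | in {1,3} | out {0,1,2} | ==
  [10] u=3 | in {0,1,2,3} | out {0,2} | ==
  [11] u=4 | in {0,1,2,3} | out {0,1,2,3} | prev {0,1} | push {0,3}
  [12] u=2 | in {0,1,2,3} | out {1,3} | ==
  [13] u=5 | in {0,1,2,3} | out {0,1,2,3} | ==
  [14] u=0 | in {0,1,2,3} | out {0,1,2,3} | ==
  [15] u=3 | in {0,1,2,3} | out {0,2} | ==

Converged values:
  [0] {0,1,2,3}
  [1] {0,1,2}
  [2] {1,3}
  [3] {0,2}
  [4] {0,1,2,3}
  [5] {0,1,2,3}
  [6] {0,1,2,3}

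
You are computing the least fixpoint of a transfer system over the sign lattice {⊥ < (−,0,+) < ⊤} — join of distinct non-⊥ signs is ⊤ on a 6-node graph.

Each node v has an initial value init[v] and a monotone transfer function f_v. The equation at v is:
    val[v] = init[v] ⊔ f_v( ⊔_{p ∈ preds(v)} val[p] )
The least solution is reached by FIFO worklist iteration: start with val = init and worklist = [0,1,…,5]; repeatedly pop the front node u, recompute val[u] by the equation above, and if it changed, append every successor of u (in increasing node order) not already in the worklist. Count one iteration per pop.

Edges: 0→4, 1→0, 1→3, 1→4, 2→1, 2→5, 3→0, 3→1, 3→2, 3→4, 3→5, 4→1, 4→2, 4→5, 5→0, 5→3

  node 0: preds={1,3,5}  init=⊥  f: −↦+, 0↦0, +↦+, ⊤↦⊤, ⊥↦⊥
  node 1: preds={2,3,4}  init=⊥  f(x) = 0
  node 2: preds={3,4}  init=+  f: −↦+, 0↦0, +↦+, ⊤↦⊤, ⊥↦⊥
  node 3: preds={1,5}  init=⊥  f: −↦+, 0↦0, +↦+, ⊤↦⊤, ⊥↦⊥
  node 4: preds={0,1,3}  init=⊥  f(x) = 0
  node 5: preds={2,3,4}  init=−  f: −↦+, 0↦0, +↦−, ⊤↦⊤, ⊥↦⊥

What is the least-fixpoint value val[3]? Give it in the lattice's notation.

⊤

Worklist (13 pops):
  #1 pop 0: in=− → + (was ⊥); enqueue []
  #2 pop 1: in=+ → 0 (was ⊥); enqueue [0]
  #3 pop 2: in=⊥ → + (no change)
  #4 pop 3: in=⊤ → ⊤ (was ⊥); enqueue [1,2]
  #5 pop 4: in=⊤ → 0 (was ⊥); enqueue []
  #6 pop 5: in=⊤ → ⊤ (was −); enqueue [3]
  #7 pop 0: in=⊤ → ⊤ (was +); enqueue [4]
  #8 pop 1: in=⊤ → 0 (no change)
  #9 pop 2: in=⊤ → ⊤ (was +); enqueue [1,5]
  #10 pop 3: in=⊤ → ⊤ (no change)
  #11 pop 4: in=⊤ → 0 (no change)
  #12 pop 1: in=⊤ → 0 (no change)
  #13 pop 5: in=⊤ → ⊤ (no change)

Fixpoint:
  val[0] = ⊤
  val[1] = 0
  val[2] = ⊤
  val[3] = ⊤
  val[4] = 0
  val[5] = ⊤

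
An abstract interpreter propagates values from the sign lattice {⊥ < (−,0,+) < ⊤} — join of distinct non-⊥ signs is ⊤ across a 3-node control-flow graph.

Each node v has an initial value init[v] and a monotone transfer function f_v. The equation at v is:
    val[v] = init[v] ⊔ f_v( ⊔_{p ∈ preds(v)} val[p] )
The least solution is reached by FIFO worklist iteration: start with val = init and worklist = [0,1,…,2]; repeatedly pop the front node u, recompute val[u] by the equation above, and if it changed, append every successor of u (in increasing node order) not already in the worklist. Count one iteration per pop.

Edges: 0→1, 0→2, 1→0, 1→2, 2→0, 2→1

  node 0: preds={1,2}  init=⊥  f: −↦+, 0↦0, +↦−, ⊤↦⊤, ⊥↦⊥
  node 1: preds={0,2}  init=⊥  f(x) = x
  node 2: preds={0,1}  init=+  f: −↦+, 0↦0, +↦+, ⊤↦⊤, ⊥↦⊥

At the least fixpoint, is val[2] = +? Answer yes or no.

Worklist (6 pops):
  #1 pop 0: in=+ → − (was ⊥); enqueue []
  #2 pop 1: in=⊤ → ⊤ (was ⊥); enqueue [0]
  #3 pop 2: in=⊤ → ⊤ (was +); enqueue [1]
  #4 pop 0: in=⊤ → ⊤ (was −); enqueue [2]
  #5 pop 1: in=⊤ → ⊤ (no change)
  #6 pop 2: in=⊤ → ⊤ (no change)

Fixpoint:
  val[0] = ⊤
  val[1] = ⊤
  val[2] = ⊤

no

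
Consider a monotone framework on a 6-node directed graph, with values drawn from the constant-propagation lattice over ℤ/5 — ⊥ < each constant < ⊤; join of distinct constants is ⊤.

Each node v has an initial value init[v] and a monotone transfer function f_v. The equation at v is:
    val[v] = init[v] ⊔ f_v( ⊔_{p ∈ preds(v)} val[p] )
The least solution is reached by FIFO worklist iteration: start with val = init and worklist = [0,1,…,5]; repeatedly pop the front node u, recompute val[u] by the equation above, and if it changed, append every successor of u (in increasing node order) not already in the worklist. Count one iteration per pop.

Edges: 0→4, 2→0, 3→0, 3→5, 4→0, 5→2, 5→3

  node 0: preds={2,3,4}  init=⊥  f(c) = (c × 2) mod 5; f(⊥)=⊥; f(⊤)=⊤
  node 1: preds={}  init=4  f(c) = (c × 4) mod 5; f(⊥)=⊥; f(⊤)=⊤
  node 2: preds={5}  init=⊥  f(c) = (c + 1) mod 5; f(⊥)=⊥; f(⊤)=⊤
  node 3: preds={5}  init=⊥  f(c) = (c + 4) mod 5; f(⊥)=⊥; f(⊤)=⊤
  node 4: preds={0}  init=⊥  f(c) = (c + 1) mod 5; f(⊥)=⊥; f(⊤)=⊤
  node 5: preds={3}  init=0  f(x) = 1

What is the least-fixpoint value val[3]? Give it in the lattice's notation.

⊤

Worklist (12 pops):
  #1 pop 0: in=⊥ → ⊥ (no change)
  #2 pop 1: in=⊥ → 4 (no change)
  #3 pop 2: in=0 → 1 (was ⊥); enqueue [0]
  #4 pop 3: in=0 → 4 (was ⊥); enqueue []
  #5 pop 4: in=⊥ → ⊥ (no change)
  #6 pop 5: in=4 → ⊤ (was 0); enqueue [2,3]
  #7 pop 0: in=⊤ → ⊤ (was ⊥); enqueue [4]
  #8 pop 2: in=⊤ → ⊤ (was 1); enqueue [0]
  #9 pop 3: in=⊤ → ⊤ (was 4); enqueue [5]
  #10 pop 4: in=⊤ → ⊤ (was ⊥); enqueue []
  #11 pop 0: in=⊤ → ⊤ (no change)
  #12 pop 5: in=⊤ → ⊤ (no change)

Fixpoint:
  val[0] = ⊤
  val[1] = 4
  val[2] = ⊤
  val[3] = ⊤
  val[4] = ⊤
  val[5] = ⊤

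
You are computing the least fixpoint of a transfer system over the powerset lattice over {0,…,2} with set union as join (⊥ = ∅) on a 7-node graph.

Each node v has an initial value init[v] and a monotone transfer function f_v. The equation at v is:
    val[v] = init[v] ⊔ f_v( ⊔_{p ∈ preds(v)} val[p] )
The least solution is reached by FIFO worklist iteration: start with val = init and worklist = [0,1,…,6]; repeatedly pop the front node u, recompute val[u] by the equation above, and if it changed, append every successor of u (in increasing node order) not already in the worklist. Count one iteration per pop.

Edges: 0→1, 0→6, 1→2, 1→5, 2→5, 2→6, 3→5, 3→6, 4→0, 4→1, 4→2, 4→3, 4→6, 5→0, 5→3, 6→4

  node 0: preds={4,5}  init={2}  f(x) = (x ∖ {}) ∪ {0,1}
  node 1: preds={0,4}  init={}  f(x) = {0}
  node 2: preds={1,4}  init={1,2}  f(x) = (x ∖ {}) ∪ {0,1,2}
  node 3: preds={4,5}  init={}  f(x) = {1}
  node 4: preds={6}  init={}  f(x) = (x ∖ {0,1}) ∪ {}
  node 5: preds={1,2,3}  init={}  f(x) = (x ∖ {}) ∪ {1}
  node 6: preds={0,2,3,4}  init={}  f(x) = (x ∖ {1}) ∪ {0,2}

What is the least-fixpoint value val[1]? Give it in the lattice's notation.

{0}

Iteration log — 15 steps:
  step 1. node 0  ⊔preds={}  new={0,1,2}  old={2}  +wl: 
  step 2. node 1  ⊔preds={0,1,2}  new={0}  old={}  +wl: 
  step 3. node 2  ⊔preds={0}  new={0,1,2}  old={1,2}  +wl: 
  step 4. node 3  ⊔preds={}  new={1}  old={}  +wl: 
  step 5. node 4  ⊔preds={}  new={}  stable
  step 6. node 5  ⊔preds={0,1,2}  new={0,1,2}  old={}  +wl: 0,3
  step 7. node 6  ⊔preds={0,1,2}  new={0,2}  old={}  +wl: 4
  step 8. node 0  ⊔preds={0,1,2}  new={0,1,2}  stable
  step 9. node 3  ⊔preds={0,1,2}  new={1}  stable
  step 10. node 4  ⊔preds={0,2}  new={2}  old={}  +wl: 0,1,2,3,6
  step 11. node 0  ⊔preds={0,1,2}  new={0,1,2}  stable
  step 12. node 1  ⊔preds={0,1,2}  new={0}  stable
  step 13. node 2  ⊔preds={0,2}  new={0,1,2}  stable
  step 14. node 3  ⊔preds={0,1,2}  new={1}  stable
  step 15. node 6  ⊔preds={0,1,2}  new={0,2}  stable

Least fixpoint reached:
  node 0: {0,1,2}
  node 1: {0}
  node 2: {0,1,2}
  node 3: {1}
  node 4: {2}
  node 5: {0,1,2}
  node 6: {0,2}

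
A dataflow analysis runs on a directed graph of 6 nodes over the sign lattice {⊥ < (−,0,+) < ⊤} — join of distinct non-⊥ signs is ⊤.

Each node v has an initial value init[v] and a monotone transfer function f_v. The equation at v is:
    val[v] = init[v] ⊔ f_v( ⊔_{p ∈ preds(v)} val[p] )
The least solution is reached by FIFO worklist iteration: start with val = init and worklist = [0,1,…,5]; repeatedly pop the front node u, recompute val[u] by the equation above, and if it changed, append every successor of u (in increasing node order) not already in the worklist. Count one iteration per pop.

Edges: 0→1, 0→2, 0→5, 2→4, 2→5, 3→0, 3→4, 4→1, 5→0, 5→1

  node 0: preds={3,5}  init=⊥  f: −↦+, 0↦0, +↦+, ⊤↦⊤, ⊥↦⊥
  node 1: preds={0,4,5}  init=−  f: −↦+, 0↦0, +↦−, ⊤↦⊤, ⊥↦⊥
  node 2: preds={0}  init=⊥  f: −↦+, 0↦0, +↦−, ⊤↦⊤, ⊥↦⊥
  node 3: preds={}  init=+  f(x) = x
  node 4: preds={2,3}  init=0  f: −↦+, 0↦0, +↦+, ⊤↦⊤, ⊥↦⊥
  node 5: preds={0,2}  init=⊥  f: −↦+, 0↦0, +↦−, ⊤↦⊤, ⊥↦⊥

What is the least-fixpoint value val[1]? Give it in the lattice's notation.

Trace (12 dequeues):
  [1] u=0 | in + | out + | prev ⊥ | push {}
  [2] u=1 | in ⊤ | out ⊤ | prev − | push {}
  [3] u=2 | in + | out − | prev ⊥ | push {}
  [4] u=3 | in ⊥ | out + | ==
  [5] u=4 | in ⊤ | out ⊤ | prev 0 | push {1}
  [6] u=5 | in ⊤ | out ⊤ | prev ⊥ | push {0}
  [7] u=1 | in ⊤ | out ⊤ | ==
  [8] u=0 | in ⊤ | out ⊤ | prev + | push {1,2,5}
  [9] u=1 | in ⊤ | out ⊤ | ==
  [10] u=2 | in ⊤ | out ⊤ | prev − | push {4}
  [11] u=5 | in ⊤ | out ⊤ | ==
  [12] u=4 | in ⊤ | out ⊤ | ==

Converged values:
  [0] ⊤
  [1] ⊤
  [2] ⊤
  [3] +
  [4] ⊤
  [5] ⊤

⊤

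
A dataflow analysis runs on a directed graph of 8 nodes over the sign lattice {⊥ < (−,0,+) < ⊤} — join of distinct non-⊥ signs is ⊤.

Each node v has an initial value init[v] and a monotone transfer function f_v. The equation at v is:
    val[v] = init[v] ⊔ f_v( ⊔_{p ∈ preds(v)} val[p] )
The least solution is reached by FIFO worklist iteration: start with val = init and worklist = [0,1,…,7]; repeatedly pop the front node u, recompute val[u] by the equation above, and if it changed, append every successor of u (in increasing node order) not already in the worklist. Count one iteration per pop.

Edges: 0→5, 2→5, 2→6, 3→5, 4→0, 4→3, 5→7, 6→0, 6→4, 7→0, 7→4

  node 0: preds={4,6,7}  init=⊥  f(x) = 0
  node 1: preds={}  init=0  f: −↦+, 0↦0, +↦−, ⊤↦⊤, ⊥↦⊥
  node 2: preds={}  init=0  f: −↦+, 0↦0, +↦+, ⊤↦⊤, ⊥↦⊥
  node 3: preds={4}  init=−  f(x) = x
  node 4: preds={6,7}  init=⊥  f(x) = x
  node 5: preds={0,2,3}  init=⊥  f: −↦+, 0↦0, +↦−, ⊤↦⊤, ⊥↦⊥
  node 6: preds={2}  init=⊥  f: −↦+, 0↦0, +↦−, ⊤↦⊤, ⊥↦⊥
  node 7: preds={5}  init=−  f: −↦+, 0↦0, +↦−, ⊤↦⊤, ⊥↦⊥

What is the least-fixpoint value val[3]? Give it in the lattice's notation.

⊤

Iteration log — 14 steps:
  step 1. node 0  ⊔preds=−  new=0  old=⊥  +wl: 
  step 2. node 1  ⊔preds=⊥  new=0  stable
  step 3. node 2  ⊔preds=⊥  new=0  stable
  step 4. node 3  ⊔preds=⊥  new=−  stable
  step 5. node 4  ⊔preds=−  new=−  old=⊥  +wl: 0,3
  step 6. node 5  ⊔preds=⊤  new=⊤  old=⊥  +wl: 
  step 7. node 6  ⊔preds=0  new=0  old=⊥  +wl: 4
  step 8. node 7  ⊔preds=⊤  new=⊤  old=−  +wl: 
  step 9. node 0  ⊔preds=⊤  new=0  stable
  step 10. node 3  ⊔preds=−  new=−  stable
  step 11. node 4  ⊔preds=⊤  new=⊤  old=−  +wl: 0,3
  step 12. node 0  ⊔preds=⊤  new=0  stable
  step 13. node 3  ⊔preds=⊤  new=⊤  old=−  +wl: 5
  step 14. node 5  ⊔preds=⊤  new=⊤  stable

Least fixpoint reached:
  node 0: 0
  node 1: 0
  node 2: 0
  node 3: ⊤
  node 4: ⊤
  node 5: ⊤
  node 6: 0
  node 7: ⊤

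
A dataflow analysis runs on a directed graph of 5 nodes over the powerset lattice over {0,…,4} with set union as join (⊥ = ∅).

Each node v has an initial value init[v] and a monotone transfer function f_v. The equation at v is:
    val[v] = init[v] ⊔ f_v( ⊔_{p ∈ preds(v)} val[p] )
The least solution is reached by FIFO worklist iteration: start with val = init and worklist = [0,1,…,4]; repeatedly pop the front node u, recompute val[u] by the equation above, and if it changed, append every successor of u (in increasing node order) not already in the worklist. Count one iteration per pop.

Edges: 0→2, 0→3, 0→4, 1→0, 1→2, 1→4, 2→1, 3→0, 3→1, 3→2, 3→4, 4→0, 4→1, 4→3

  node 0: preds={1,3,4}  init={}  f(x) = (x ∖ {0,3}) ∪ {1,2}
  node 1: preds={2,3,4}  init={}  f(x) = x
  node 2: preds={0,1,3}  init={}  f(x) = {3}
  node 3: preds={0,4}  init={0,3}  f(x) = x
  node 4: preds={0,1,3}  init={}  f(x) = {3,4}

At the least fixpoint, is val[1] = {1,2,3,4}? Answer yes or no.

no

Iteration log — 13 steps:
  step 1. node 0  ⊔preds={0,3}  new={1,2}  old={}  +wl: 
  step 2. node 1  ⊔preds={0,3}  new={0,3}  old={}  +wl: 0
  step 3. node 2  ⊔preds={0,1,2,3}  new={3}  old={}  +wl: 1
  step 4. node 3  ⊔preds={1,2}  new={0,1,2,3}  old={0,3}  +wl: 2
  step 5. node 4  ⊔preds={0,1,2,3}  new={3,4}  old={}  +wl: 3
  step 6. node 0  ⊔preds={0,1,2,3,4}  new={1,2,4}  old={1,2}  +wl: 4
  step 7. node 1  ⊔preds={0,1,2,3,4}  new={0,1,2,3,4}  old={0,3}  +wl: 0
  step 8. node 2  ⊔preds={0,1,2,3,4}  new={3}  stable
  step 9. node 3  ⊔preds={1,2,3,4}  new={0,1,2,3,4}  old={0,1,2,3}  +wl: 1,2
  step 10. node 4  ⊔preds={0,1,2,3,4}  new={3,4}  stable
  step 11. node 0  ⊔preds={0,1,2,3,4}  new={1,2,4}  stable
  step 12. node 1  ⊔preds={0,1,2,3,4}  new={0,1,2,3,4}  stable
  step 13. node 2  ⊔preds={0,1,2,3,4}  new={3}  stable

Least fixpoint reached:
  node 0: {1,2,4}
  node 1: {0,1,2,3,4}
  node 2: {3}
  node 3: {0,1,2,3,4}
  node 4: {3,4}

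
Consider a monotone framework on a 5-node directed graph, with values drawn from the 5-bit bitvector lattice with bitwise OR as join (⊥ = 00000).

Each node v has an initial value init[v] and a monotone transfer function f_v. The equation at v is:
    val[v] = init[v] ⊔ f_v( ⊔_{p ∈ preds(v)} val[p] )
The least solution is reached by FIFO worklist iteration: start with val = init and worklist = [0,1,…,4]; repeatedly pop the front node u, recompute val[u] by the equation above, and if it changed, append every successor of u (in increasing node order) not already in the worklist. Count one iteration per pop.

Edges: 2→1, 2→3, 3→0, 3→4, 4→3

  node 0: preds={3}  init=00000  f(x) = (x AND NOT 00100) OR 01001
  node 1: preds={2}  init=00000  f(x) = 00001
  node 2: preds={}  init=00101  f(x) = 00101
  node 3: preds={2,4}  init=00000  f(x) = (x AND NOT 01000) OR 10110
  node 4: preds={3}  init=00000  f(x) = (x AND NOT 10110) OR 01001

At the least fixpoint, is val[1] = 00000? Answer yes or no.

Iteration log — 7 steps:
  step 1. node 0  ⊔preds=00000  new=01001  old=00000  +wl: 
  step 2. node 1  ⊔preds=00101  new=00001  old=00000  +wl: 
  step 3. node 2  ⊔preds=00000  new=00101  stable
  step 4. node 3  ⊔preds=00101  new=10111  old=00000  +wl: 0
  step 5. node 4  ⊔preds=10111  new=01001  old=00000  +wl: 3
  step 6. node 0  ⊔preds=10111  new=11011  old=01001  +wl: 
  step 7. node 3  ⊔preds=01101  new=10111  stable

Least fixpoint reached:
  node 0: 11011
  node 1: 00001
  node 2: 00101
  node 3: 10111
  node 4: 01001

no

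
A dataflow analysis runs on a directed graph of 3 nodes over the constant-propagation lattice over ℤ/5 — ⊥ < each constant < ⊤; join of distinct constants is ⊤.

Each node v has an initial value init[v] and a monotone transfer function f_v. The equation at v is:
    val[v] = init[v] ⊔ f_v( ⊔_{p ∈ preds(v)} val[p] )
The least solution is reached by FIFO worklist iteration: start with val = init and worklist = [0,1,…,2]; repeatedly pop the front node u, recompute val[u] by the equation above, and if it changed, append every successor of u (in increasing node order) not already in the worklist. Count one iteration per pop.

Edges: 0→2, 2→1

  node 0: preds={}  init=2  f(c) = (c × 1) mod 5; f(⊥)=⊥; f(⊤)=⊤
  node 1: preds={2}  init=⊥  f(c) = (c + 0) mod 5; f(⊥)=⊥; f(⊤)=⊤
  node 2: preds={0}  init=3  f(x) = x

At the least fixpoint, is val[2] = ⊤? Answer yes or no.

Trace (4 dequeues):
  [1] u=0 | in ⊥ | out 2 | ==
  [2] u=1 | in 3 | out 3 | prev ⊥ | push {}
  [3] u=2 | in 2 | out ⊤ | prev 3 | push {1}
  [4] u=1 | in ⊤ | out ⊤ | prev 3 | push {}

Converged values:
  [0] 2
  [1] ⊤
  [2] ⊤

yes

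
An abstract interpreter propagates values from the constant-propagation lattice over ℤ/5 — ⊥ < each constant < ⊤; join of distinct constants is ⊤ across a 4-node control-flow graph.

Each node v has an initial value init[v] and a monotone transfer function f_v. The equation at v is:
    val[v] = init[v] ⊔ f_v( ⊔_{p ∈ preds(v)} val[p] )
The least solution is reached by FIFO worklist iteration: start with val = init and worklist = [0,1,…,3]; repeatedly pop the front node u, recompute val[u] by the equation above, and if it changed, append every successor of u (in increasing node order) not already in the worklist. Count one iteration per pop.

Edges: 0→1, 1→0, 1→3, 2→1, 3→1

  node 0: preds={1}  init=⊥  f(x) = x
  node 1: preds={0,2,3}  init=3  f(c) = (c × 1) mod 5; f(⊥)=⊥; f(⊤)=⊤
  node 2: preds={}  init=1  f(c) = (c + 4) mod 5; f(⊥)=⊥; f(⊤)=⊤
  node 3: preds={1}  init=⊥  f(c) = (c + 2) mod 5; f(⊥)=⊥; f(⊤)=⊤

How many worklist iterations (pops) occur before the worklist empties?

Worklist (6 pops):
  #1 pop 0: in=3 → 3 (was ⊥); enqueue []
  #2 pop 1: in=⊤ → ⊤ (was 3); enqueue [0]
  #3 pop 2: in=⊥ → 1 (no change)
  #4 pop 3: in=⊤ → ⊤ (was ⊥); enqueue [1]
  #5 pop 0: in=⊤ → ⊤ (was 3); enqueue []
  #6 pop 1: in=⊤ → ⊤ (no change)

Fixpoint:
  val[0] = ⊤
  val[1] = ⊤
  val[2] = 1
  val[3] = ⊤

6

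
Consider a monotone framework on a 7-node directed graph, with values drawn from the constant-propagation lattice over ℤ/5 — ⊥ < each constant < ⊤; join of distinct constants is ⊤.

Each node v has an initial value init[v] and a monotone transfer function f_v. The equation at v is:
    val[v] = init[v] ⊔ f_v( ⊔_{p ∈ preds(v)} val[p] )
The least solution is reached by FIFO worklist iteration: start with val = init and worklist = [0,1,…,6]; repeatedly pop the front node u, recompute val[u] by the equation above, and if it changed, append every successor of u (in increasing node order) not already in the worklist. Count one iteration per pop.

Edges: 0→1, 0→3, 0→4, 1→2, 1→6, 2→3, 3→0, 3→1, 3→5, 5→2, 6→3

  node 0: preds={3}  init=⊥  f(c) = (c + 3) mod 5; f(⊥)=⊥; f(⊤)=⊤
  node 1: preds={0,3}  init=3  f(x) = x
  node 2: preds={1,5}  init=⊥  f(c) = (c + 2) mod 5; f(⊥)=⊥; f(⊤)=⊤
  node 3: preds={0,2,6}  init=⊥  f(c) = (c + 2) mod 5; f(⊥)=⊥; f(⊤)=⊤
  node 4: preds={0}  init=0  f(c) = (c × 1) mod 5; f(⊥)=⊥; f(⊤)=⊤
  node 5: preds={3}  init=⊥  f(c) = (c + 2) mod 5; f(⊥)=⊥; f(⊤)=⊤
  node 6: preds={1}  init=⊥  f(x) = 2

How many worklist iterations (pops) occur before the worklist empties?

19

Worklist (19 pops):
  #1 pop 0: in=⊥ → ⊥ (no change)
  #2 pop 1: in=⊥ → 3 (no change)
  #3 pop 2: in=3 → 0 (was ⊥); enqueue []
  #4 pop 3: in=0 → 2 (was ⊥); enqueue [0,1]
  #5 pop 4: in=⊥ → 0 (no change)
  #6 pop 5: in=2 → 4 (was ⊥); enqueue [2]
  #7 pop 6: in=3 → 2 (was ⊥); enqueue [3]
  #8 pop 0: in=2 → 0 (was ⊥); enqueue [4]
  #9 pop 1: in=⊤ → ⊤ (was 3); enqueue [6]
  #10 pop 2: in=⊤ → ⊤ (was 0); enqueue []
  #11 pop 3: in=⊤ → ⊤ (was 2); enqueue [0,1,5]
  #12 pop 4: in=0 → 0 (no change)
  #13 pop 6: in=⊤ → 2 (no change)
  #14 pop 0: in=⊤ → ⊤ (was 0); enqueue [3,4]
  #15 pop 1: in=⊤ → ⊤ (no change)
  #16 pop 5: in=⊤ → ⊤ (was 4); enqueue [2]
  #17 pop 3: in=⊤ → ⊤ (no change)
  #18 pop 4: in=⊤ → ⊤ (was 0); enqueue []
  #19 pop 2: in=⊤ → ⊤ (no change)

Fixpoint:
  val[0] = ⊤
  val[1] = ⊤
  val[2] = ⊤
  val[3] = ⊤
  val[4] = ⊤
  val[5] = ⊤
  val[6] = 2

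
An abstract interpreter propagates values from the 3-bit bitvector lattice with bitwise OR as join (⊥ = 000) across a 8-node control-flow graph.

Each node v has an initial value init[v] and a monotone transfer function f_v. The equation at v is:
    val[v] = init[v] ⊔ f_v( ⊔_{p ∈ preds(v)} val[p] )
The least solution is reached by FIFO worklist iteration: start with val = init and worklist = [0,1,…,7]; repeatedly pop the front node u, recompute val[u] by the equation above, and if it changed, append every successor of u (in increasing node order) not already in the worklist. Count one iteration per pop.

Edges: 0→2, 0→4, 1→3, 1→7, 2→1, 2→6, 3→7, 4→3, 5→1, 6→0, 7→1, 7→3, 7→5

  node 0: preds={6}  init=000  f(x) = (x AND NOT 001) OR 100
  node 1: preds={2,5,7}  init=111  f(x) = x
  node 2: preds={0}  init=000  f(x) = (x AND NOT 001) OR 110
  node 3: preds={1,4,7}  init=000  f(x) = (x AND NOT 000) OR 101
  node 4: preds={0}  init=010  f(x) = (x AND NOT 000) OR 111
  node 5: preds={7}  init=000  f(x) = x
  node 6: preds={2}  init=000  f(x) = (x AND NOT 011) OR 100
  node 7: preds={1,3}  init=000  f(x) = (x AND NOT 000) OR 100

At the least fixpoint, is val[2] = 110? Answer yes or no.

yes

Iteration log — 13 steps:
  step 1. node 0  ⊔preds=000  new=100  old=000  +wl: 
  step 2. node 1  ⊔preds=000  new=111  stable
  step 3. node 2  ⊔preds=100  new=110  old=000  +wl: 1
  step 4. node 3  ⊔preds=111  new=111  old=000  +wl: 
  step 5. node 4  ⊔preds=100  new=111  old=010  +wl: 3
  step 6. node 5  ⊔preds=000  new=000  stable
  step 7. node 6  ⊔preds=110  new=100  old=000  +wl: 0
  step 8. node 7  ⊔preds=111  new=111  old=000  +wl: 5
  step 9. node 1  ⊔preds=111  new=111  stable
  step 10. node 3  ⊔preds=111  new=111  stable
  step 11. node 0  ⊔preds=100  new=100  stable
  step 12. node 5  ⊔preds=111  new=111  old=000  +wl: 1
  step 13. node 1  ⊔preds=111  new=111  stable

Least fixpoint reached:
  node 0: 100
  node 1: 111
  node 2: 110
  node 3: 111
  node 4: 111
  node 5: 111
  node 6: 100
  node 7: 111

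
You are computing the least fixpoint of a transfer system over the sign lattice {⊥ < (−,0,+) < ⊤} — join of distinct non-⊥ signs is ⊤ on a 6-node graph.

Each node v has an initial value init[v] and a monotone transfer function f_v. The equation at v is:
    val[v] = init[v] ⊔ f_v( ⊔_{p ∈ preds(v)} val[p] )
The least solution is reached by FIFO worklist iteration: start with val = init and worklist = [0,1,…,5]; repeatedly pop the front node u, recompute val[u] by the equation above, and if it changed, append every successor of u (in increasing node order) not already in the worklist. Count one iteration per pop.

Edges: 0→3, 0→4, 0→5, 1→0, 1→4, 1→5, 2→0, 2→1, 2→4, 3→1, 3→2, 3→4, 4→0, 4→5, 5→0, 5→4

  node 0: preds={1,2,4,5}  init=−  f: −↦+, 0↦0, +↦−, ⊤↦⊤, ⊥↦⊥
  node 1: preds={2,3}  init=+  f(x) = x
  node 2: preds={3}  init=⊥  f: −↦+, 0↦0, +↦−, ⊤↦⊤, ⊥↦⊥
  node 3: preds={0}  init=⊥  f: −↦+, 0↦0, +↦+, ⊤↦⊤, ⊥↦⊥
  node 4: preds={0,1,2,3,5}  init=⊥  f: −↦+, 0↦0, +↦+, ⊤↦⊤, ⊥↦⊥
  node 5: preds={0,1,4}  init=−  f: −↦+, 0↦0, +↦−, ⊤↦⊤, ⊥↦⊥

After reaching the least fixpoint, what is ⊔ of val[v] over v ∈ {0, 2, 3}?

Trace (12 dequeues):
  [1] u=0 | in ⊤ | out ⊤ | prev − | push {}
  [2] u=1 | in ⊥ | out + | ==
  [3] u=2 | in ⊥ | out ⊥ | ==
  [4] u=3 | in ⊤ | out ⊤ | prev ⊥ | push {1,2}
  [5] u=4 | in ⊤ | out ⊤ | prev ⊥ | push {0}
  [6] u=5 | in ⊤ | out ⊤ | prev − | push {4}
  [7] u=1 | in ⊤ | out ⊤ | prev + | push {5}
  [8] u=2 | in ⊤ | out ⊤ | prev ⊥ | push {1}
  [9] u=0 | in ⊤ | out ⊤ | ==
  [10] u=4 | in ⊤ | out ⊤ | ==
  [11] u=5 | in ⊤ | out ⊤ | ==
  [12] u=1 | in ⊤ | out ⊤ | ==

Converged values:
  [0] ⊤
  [1] ⊤
  [2] ⊤
  [3] ⊤
  [4] ⊤
  [5] ⊤

⊤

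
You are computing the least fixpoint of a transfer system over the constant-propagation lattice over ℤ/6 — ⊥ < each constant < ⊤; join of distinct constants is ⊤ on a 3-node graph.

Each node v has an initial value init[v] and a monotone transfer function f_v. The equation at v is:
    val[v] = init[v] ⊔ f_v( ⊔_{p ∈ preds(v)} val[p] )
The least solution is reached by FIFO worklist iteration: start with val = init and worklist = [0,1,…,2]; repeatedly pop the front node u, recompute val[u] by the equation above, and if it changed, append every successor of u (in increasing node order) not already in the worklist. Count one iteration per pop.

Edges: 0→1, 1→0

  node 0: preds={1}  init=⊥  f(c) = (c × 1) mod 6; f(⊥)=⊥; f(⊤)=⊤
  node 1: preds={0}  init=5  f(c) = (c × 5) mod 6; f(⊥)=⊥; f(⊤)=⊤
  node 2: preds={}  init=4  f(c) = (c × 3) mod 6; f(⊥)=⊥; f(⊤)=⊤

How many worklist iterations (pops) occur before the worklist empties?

Iteration log — 5 steps:
  step 1. node 0  ⊔preds=5  new=5  old=⊥  +wl: 
  step 2. node 1  ⊔preds=5  new=⊤  old=5  +wl: 0
  step 3. node 2  ⊔preds=⊥  new=4  stable
  step 4. node 0  ⊔preds=⊤  new=⊤  old=5  +wl: 1
  step 5. node 1  ⊔preds=⊤  new=⊤  stable

Least fixpoint reached:
  node 0: ⊤
  node 1: ⊤
  node 2: 4

5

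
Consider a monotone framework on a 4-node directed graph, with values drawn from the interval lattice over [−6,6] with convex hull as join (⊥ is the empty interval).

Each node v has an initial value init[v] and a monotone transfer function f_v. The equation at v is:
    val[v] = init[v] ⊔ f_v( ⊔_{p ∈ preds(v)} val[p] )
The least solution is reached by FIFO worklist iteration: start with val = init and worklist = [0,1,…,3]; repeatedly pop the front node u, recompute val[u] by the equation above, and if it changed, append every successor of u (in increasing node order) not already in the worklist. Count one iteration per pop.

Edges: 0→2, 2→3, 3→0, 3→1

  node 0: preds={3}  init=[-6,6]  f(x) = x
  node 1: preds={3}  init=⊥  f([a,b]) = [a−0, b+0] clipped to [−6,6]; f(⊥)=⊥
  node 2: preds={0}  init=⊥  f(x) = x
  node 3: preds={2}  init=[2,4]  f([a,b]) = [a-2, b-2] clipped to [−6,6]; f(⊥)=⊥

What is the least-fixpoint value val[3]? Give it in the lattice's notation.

[-6,4]

Iteration log — 6 steps:
  step 1. node 0  ⊔preds=[2,4]  new=[-6,6]  stable
  step 2. node 1  ⊔preds=[2,4]  new=[2,4]  old=⊥  +wl: 
  step 3. node 2  ⊔preds=[-6,6]  new=[-6,6]  old=⊥  +wl: 
  step 4. node 3  ⊔preds=[-6,6]  new=[-6,4]  old=[2,4]  +wl: 0,1
  step 5. node 0  ⊔preds=[-6,4]  new=[-6,6]  stable
  step 6. node 1  ⊔preds=[-6,4]  new=[-6,4]  old=[2,4]  +wl: 

Least fixpoint reached:
  node 0: [-6,6]
  node 1: [-6,4]
  node 2: [-6,6]
  node 3: [-6,4]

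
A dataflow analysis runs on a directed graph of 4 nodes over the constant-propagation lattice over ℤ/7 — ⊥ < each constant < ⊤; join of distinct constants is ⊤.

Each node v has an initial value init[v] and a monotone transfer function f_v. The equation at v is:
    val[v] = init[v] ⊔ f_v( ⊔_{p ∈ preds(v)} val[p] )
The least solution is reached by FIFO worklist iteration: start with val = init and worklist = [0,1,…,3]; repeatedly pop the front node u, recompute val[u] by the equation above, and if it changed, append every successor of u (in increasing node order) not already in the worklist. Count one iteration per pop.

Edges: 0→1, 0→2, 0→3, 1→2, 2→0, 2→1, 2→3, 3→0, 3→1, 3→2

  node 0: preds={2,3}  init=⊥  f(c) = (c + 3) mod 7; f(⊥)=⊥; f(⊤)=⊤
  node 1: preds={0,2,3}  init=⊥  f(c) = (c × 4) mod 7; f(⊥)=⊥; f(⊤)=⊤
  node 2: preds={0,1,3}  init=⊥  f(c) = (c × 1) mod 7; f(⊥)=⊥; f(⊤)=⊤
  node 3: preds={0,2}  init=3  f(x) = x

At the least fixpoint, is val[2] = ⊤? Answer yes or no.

yes

Worklist (8 pops):
  #1 pop 0: in=3 → 6 (was ⊥); enqueue []
  #2 pop 1: in=⊤ → ⊤ (was ⊥); enqueue []
  #3 pop 2: in=⊤ → ⊤ (was ⊥); enqueue [0,1]
  #4 pop 3: in=⊤ → ⊤ (was 3); enqueue [2]
  #5 pop 0: in=⊤ → ⊤ (was 6); enqueue [3]
  #6 pop 1: in=⊤ → ⊤ (no change)
  #7 pop 2: in=⊤ → ⊤ (no change)
  #8 pop 3: in=⊤ → ⊤ (no change)

Fixpoint:
  val[0] = ⊤
  val[1] = ⊤
  val[2] = ⊤
  val[3] = ⊤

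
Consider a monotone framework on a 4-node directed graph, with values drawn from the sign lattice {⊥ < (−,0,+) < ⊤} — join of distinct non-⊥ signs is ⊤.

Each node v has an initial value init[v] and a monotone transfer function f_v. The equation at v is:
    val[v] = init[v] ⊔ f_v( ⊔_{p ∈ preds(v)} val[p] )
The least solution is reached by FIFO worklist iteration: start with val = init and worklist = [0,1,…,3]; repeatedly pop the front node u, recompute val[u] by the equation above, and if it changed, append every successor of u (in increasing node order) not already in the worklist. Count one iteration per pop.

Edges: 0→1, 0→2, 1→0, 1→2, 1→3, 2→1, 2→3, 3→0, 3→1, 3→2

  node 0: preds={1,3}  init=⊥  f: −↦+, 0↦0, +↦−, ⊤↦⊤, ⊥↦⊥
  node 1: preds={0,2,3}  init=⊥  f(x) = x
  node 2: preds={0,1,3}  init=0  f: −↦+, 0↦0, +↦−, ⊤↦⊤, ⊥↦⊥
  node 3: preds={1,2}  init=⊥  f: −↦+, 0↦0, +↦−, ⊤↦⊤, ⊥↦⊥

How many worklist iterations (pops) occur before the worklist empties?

Worklist (7 pops):
  #1 pop 0: in=⊥ → ⊥ (no change)
  #2 pop 1: in=0 → 0 (was ⊥); enqueue [0]
  #3 pop 2: in=0 → 0 (no change)
  #4 pop 3: in=0 → 0 (was ⊥); enqueue [1,2]
  #5 pop 0: in=0 → 0 (was ⊥); enqueue []
  #6 pop 1: in=0 → 0 (no change)
  #7 pop 2: in=0 → 0 (no change)

Fixpoint:
  val[0] = 0
  val[1] = 0
  val[2] = 0
  val[3] = 0

7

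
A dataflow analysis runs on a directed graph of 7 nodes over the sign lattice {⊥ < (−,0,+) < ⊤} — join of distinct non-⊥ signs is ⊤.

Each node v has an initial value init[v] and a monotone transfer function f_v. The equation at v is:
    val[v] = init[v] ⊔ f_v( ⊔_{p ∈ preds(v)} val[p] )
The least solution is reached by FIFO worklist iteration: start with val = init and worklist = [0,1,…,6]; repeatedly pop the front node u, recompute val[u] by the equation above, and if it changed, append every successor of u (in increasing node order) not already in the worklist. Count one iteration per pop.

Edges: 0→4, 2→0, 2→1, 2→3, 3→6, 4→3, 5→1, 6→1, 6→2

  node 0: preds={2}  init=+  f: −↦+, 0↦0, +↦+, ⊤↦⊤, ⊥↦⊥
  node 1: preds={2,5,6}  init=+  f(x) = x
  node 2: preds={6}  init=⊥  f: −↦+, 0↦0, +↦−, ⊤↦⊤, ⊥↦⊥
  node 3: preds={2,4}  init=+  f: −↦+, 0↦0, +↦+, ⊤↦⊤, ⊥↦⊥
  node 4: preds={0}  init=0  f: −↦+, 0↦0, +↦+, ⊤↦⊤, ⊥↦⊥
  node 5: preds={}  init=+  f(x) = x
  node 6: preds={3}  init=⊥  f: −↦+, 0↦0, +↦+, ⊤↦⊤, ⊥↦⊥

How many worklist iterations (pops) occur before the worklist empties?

Trace (14 dequeues):
  [1] u=0 | in ⊥ | out + | ==
  [2] u=1 | in + | out + | ==
  [3] u=2 | in ⊥ | out ⊥ | ==
  [4] u=3 | in 0 | out ⊤ | prev + | push {}
  [5] u=4 | in + | out ⊤ | prev 0 | push {3}
  [6] u=5 | in ⊥ | out + | ==
  [7] u=6 | in ⊤ | out ⊤ | prev ⊥ | push {1,2}
  [8] u=3 | in ⊤ | out ⊤ | ==
  [9] u=1 | in ⊤ | out ⊤ | prev + | push {}
  [10] u=2 | in ⊤ | out ⊤ | prev ⊥ | push {0,1,3}
  [11] u=0 | in ⊤ | out ⊤ | prev + | push {4}
  [12] u=1 | in ⊤ | out ⊤ | ==
  [13] u=3 | in ⊤ | out ⊤ | ==
  [14] u=4 | in ⊤ | out ⊤ | ==

Converged values:
  [0] ⊤
  [1] ⊤
  [2] ⊤
  [3] ⊤
  [4] ⊤
  [5] +
  [6] ⊤

14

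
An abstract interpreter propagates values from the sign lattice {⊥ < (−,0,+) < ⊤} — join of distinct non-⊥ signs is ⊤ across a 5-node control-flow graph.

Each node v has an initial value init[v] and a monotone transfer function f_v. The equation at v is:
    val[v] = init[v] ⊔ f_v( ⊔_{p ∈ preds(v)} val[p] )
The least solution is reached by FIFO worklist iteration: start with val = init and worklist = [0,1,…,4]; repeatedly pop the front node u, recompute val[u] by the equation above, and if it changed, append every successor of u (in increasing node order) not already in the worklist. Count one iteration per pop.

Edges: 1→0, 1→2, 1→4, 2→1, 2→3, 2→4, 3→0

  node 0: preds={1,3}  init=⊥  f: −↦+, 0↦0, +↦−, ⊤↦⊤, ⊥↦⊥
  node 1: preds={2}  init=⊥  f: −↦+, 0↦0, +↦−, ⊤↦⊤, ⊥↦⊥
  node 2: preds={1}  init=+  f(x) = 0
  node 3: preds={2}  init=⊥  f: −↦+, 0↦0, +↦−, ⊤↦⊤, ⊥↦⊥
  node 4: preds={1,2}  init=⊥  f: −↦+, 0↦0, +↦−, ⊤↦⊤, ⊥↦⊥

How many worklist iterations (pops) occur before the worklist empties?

Worklist (10 pops):
  #1 pop 0: in=⊥ → ⊥ (no change)
  #2 pop 1: in=+ → − (was ⊥); enqueue [0]
  #3 pop 2: in=− → ⊤ (was +); enqueue [1]
  #4 pop 3: in=⊤ → ⊤ (was ⊥); enqueue []
  #5 pop 4: in=⊤ → ⊤ (was ⊥); enqueue []
  #6 pop 0: in=⊤ → ⊤ (was ⊥); enqueue []
  #7 pop 1: in=⊤ → ⊤ (was −); enqueue [0,2,4]
  #8 pop 0: in=⊤ → ⊤ (no change)
  #9 pop 2: in=⊤ → ⊤ (no change)
  #10 pop 4: in=⊤ → ⊤ (no change)

Fixpoint:
  val[0] = ⊤
  val[1] = ⊤
  val[2] = ⊤
  val[3] = ⊤
  val[4] = ⊤

10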